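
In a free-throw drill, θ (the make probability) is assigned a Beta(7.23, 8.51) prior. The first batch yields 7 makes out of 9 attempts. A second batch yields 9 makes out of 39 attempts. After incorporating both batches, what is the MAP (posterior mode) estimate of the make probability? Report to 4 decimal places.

0.3601

The Beta prior is conjugate to a Binomial/Bernoulli likelihood; the update adds successes to α and failures to β.
After batch 1: Beta(7.23+7, 8.51+2) = Beta(14.23, 10.51).
After batch 2: Beta(14.23+9, 10.51+30) = Beta(23.23, 40.51).
Mode of Beta(a,b) for a,b>1 is (a−1)/(a+b−2) = 22.23/61.74 = 0.3601.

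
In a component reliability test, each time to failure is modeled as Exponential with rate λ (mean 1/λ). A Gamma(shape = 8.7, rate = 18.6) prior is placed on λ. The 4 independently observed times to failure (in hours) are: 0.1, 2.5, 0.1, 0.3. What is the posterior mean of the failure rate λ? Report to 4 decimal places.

0.5880

With a Gamma(shape α, rate β) prior on the exponential rate λ, the posterior after n observations with total T = Σxᵢ is Gamma(α+n, β+T).
Sum of observations T = 3.0 hours; n = 4.
Posterior: Gamma(8.7+4, 18.6+3.0) = Gamma(12.7, 21.6).
Posterior mean of λ = α/β = 12.7/21.6 = 0.5880.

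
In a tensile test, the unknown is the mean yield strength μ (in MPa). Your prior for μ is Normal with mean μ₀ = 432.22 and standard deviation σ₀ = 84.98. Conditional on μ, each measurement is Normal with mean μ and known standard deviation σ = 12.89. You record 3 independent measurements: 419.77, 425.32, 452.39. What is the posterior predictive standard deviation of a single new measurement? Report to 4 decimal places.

14.8699

For Normal data with known variance σ², a Normal(μ₀, σ₀²) prior on μ is conjugate. Posterior precision = 1/σ₀² + n/σ²; posterior mean is the precision-weighted average of μ₀ and x̄.
σ₀² = 84.98² = 7221.6004, σ² = 12.89² = 166.1521; σ² + n·σ₀² = 166.1521 + 3·7221.6004 = 21830.9533.
Posterior precision = 1/σ₀² + n/σ² = 1/7221.6004 + 3/166.1521 = (σ² + n·σ₀²)/(σ₀²σ²) = 21830.9533/(7221.6004·166.1521); posterior variance σₙ² = σ₀²σ²/(σ² + n·σ₀²) = 7221.6004·166.1521/21830.9533 = 54.962514.
Predictive variance for one new observation = σₙ² + σ² = 7221.6004·166.1521/21830.9533 + 166.1521 = σ²·(σ₀² + 21830.9533)/21830.9533 = 166.1521·29052.5537/21830.9533 = 221.114614; SD = √(166.1521·29052.5537/21830.9533) = 14.8699.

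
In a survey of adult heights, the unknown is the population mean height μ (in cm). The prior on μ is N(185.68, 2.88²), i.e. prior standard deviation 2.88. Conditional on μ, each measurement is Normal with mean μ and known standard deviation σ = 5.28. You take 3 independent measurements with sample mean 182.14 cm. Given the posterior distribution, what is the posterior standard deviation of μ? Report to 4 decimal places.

2.0935

For Normal data with known variance σ², a Normal(μ₀, σ₀²) prior on μ is conjugate. Posterior precision = 1/σ₀² + n/σ²; posterior mean is the precision-weighted average of μ₀ and x̄.
σ₀² = 2.88² = 8.2944, σ² = 5.28² = 27.8784; σ² + n·σ₀² = 27.8784 + 3·8.2944 = 52.7616.
Posterior precision = 1/σ₀² + n/σ² = 1/8.2944 + 3/27.8784 = (σ² + n·σ₀²)/(σ₀²σ²) = 52.7616/(8.2944·27.8784); posterior variance σₙ² = σ₀²σ²/(σ² + n·σ₀²) = 8.2944·27.8784/52.7616 = 4.382631.
Posterior SD = √σₙ² = √(8.2944·27.8784/52.7616) = 2.0935.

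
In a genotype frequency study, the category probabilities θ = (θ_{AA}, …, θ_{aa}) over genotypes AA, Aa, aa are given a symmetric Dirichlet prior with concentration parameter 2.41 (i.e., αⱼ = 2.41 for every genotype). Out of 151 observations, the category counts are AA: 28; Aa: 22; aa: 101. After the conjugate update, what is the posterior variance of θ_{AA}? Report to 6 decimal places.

The Dirichlet prior is conjugate to the Multinomial likelihood: each posterior αⱼ = prior αⱼ + observed count nⱼ.
Posterior concentration: (30.41, 24.41, 103.41), total = 158.23.
Var[θ_j] = α_j(Σα−α_j)/((Σα)²(Σα+1)) = 30.41·127.82/(158.23²·159.23) = 0.000975.

0.000975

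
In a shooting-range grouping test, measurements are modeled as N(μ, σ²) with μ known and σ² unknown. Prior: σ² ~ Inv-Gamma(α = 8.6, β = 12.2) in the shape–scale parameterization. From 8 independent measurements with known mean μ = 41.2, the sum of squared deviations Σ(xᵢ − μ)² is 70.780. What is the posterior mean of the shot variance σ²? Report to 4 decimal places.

4.1026

With known mean μ and an Inverse-Gamma(α, β) prior on σ², the Normal likelihood is conjugate: posterior is Inv-Gamma(α + n/2, β + Σ(xᵢ−μ)²/2).
Posterior: Inv-Gamma(8.6 + 8/2, 12.2 + 70.780/2) = Inv-Gamma(12.60, 47.5900).
E[σ²|data] = β/(α−1) = 47.5900/11.60 = 4.1026.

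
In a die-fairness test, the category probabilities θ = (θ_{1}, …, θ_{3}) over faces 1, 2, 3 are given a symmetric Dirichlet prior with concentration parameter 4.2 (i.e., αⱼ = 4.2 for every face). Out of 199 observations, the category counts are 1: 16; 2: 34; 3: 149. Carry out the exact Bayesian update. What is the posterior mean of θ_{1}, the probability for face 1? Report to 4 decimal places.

The Dirichlet prior is conjugate to the Multinomial likelihood: each posterior αⱼ = prior αⱼ + observed count nⱼ.
Posterior concentration: (20.2, 38.2, 153.2), total = 211.6.
E[θ_{1}|data] = α_{1}/Σα = 20.2/211.6 = 0.0955.

0.0955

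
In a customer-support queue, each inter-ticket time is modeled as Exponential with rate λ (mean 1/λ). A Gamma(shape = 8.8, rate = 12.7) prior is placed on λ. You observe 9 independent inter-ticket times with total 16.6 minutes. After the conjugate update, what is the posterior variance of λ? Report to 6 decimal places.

With a Gamma(shape α, rate β) prior on the exponential rate λ, the posterior after n observations with total T = Σxᵢ is Gamma(α+n, β+T).
Posterior: Gamma(8.8+9, 12.7+16.6) = Gamma(17.8, 29.3).
Var = α/β² = 0.020734.

0.020734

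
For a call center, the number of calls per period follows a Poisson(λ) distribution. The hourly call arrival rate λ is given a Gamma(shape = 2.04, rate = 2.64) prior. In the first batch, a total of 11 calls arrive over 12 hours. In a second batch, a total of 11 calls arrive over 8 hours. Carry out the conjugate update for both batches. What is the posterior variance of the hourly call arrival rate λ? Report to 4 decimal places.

0.0469

With a Gamma(shape α, rate β) prior, the Poisson likelihood is conjugate: the posterior is Gamma(α + ΣXᵢ, β + n).
After batch 1: Gamma(α+S, β+n) = Gamma(2.04+11, 2.64+12) = Gamma(13.04, 14.64).
After batch 2: Gamma(α+S, β+n) = Gamma(13.04+11, 14.64+8) = Gamma(24.04, 22.64).
Var = α/β² = 24.04/22.64² = 0.0469.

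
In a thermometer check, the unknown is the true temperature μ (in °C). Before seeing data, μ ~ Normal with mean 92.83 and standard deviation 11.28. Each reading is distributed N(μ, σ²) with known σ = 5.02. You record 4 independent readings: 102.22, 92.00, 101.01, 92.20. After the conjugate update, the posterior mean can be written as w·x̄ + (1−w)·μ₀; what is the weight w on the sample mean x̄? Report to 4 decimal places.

For Normal data with known variance σ², a Normal(μ₀, σ₀²) prior on μ is conjugate. Posterior precision = 1/σ₀² + n/σ²; posterior mean is the precision-weighted average of μ₀ and x̄.
σ₀² = 11.28² = 127.2384, σ² = 5.02² = 25.2004. Prior precision 1/σ₀² = 1/127.2384; data precision n/σ² = 4/25.2004.
w = (n/σ²)/(1/σ₀² + n/σ²) = n·σ₀²/(σ² + n·σ₀²) = 4·127.2384/(25.2004 + 4·127.2384) = 508.9536/534.154 = 0.9528.

0.9528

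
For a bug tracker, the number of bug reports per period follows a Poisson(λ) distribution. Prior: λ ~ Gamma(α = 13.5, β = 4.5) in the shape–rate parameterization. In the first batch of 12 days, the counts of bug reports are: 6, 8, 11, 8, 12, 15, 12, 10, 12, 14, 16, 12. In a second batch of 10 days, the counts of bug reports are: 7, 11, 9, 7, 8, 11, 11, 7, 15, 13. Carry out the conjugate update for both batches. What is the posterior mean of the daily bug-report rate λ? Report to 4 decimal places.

9.3774

With a Gamma(shape α, rate β) prior, the Poisson likelihood is conjugate: the posterior is Gamma(α + ΣXᵢ, β + n).
Batch 1: sum of counts S = 136 over n = 12 days.
After batch 1: Gamma(α+S, β+n) = Gamma(13.5+136, 4.5+12) = Gamma(149.5, 16.5).
Batch 2: sum of counts S = 99 over n = 10 days.
After batch 2: Gamma(α+S, β+n) = Gamma(149.5+99, 16.5+10) = Gamma(248.5, 26.5).
Posterior mean = α/β = 248.5/26.5 = 9.3774.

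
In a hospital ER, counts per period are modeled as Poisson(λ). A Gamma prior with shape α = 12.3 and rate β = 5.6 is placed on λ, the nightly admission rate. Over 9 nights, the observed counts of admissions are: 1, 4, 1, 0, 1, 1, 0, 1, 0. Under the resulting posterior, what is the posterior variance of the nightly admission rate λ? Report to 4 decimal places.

0.0999

With a Gamma(shape α, rate β) prior, the Poisson likelihood is conjugate: the posterior is Gamma(α + ΣXᵢ, β + n).
Sum of counts S = 9 over n = 9 nights.
Posterior: Gamma(α+S, β+n) = Gamma(12.3+9, 5.6+9) = Gamma(21.3, 14.6).
Var = α/β² = 21.3/14.6² = 0.0999.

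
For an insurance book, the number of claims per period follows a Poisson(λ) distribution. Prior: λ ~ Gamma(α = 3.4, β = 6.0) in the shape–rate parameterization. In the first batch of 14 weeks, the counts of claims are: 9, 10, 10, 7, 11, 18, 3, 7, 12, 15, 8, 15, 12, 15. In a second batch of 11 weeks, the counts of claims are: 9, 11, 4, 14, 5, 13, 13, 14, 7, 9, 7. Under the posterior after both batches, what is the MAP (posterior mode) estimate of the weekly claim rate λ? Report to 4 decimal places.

With a Gamma(shape α, rate β) prior, the Poisson likelihood is conjugate: the posterior is Gamma(α + ΣXᵢ, β + n).
Batch 1: sum of counts S = 152 over n = 14 weeks.
After batch 1: Gamma(α+S, β+n) = Gamma(3.4+152, 6.0+14) = Gamma(155.4, 20.0).
Batch 2: sum of counts S = 106 over n = 11 weeks.
After batch 2: Gamma(α+S, β+n) = Gamma(155.4+106, 20.0+11) = Gamma(261.4, 31.0).
Mode of Gamma(α,β) for α≥1 is (α−1)/β = 260.4/31.0 = 8.4000.

8.4000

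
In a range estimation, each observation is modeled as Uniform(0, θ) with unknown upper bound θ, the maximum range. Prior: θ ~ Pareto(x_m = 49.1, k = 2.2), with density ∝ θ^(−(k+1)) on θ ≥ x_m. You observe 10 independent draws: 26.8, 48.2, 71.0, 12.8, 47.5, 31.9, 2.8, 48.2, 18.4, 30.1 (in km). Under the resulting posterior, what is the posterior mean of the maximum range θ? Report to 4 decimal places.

A Pareto(scale x_m, shape k) prior on the upper bound θ of Uniform(0, θ) is conjugate: posterior is Pareto(max(x_m, max xᵢ), k + n).
Sample maximum = 71.0; prior scale x_m = 49.1 → posterior scale = max = 71.0.
Posterior shape = 2.2 + 10 = 12.2.
E[θ|data] = k·x_m/(k−1) = 12.2·71.0/11.2 = 77.3393.

77.3393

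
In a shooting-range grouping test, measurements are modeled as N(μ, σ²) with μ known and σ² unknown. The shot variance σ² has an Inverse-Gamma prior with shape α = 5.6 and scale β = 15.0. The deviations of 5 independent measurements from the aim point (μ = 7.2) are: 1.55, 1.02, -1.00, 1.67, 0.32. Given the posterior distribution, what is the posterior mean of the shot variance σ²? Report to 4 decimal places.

With known mean μ and an Inverse-Gamma(α, β) prior on σ², the Normal likelihood is conjugate: posterior is Inv-Gamma(α + n/2, β + Σ(xᵢ−μ)²/2).
Σ(xᵢ−μ)² = (1.55)² + (1.02)² + (-1.00)² + (1.67)² + (0.32)² = 7.3342.
Posterior: Inv-Gamma(5.6 + 5/2, 15.0 + 7.3342/2) = Inv-Gamma(8.10, 18.66710).
E[σ²|data] = β/(α−1) = 18.66710/7.10 = 2.6292.

2.6292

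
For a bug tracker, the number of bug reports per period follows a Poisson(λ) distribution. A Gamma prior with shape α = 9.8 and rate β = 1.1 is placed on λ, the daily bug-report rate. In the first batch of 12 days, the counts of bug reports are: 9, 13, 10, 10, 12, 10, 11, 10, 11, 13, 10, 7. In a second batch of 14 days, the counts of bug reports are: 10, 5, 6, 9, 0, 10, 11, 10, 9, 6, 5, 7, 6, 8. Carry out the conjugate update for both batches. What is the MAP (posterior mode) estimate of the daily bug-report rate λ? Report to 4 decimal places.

With a Gamma(shape α, rate β) prior, the Poisson likelihood is conjugate: the posterior is Gamma(α + ΣXᵢ, β + n).
Batch 1: sum of counts S = 126 over n = 12 days.
After batch 1: Gamma(α+S, β+n) = Gamma(9.8+126, 1.1+12) = Gamma(135.8, 13.1).
Batch 2: sum of counts S = 102 over n = 14 days.
After batch 2: Gamma(α+S, β+n) = Gamma(135.8+102, 13.1+14) = Gamma(237.8, 27.1).
Mode of Gamma(α,β) for α≥1 is (α−1)/β = 236.8/27.1 = 8.7380.

8.7380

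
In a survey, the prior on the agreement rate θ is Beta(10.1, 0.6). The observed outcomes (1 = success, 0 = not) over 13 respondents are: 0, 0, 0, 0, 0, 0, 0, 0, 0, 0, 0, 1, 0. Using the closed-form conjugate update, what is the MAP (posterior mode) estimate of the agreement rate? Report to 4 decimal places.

The Beta prior is conjugate to a Binomial/Bernoulli likelihood; the update adds successes to α and failures to β.
Posterior: Beta(α+k, β+n−k) = Beta(10.1+1, 0.6+12) = Beta(11.1, 12.6).
Mode of Beta(a,b) for a,b>1 is (a−1)/(a+b−2) = 10.1/21.7 = 0.4654.

0.4654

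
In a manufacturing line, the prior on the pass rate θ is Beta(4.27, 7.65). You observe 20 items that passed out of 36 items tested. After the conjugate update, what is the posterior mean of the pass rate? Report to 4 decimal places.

0.5065

The Beta prior is conjugate to a Binomial/Bernoulli likelihood; the update adds successes to α and failures to β.
Posterior: Beta(α+k, β+n−k) = Beta(4.27+20, 7.65+16) = Beta(24.27, 23.65).
Posterior mean = α/(α+β) = 24.27/47.92 = 0.5065.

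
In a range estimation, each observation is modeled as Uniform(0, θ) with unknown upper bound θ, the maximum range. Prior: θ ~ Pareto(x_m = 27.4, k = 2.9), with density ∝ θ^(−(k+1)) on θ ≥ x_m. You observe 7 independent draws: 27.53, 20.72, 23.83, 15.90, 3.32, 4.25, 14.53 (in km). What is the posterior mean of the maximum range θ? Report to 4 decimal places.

30.6233

A Pareto(scale x_m, shape k) prior on the upper bound θ of Uniform(0, θ) is conjugate: posterior is Pareto(max(x_m, max xᵢ), k + n).
Sample maximum = 27.53; prior scale x_m = 27.4 → posterior scale = max = 27.53.
Posterior shape = 2.9 + 7 = 9.9.
E[θ|data] = k·x_m/(k−1) = 9.9·27.53/8.9 = 30.6233.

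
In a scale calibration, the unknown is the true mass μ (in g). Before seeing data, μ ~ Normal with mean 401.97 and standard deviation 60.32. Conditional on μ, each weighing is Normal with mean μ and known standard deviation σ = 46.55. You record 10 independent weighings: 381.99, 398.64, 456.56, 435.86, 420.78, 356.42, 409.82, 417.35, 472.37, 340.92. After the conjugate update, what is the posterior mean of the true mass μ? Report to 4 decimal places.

408.6719

For Normal data with known variance σ², a Normal(μ₀, σ₀²) prior on μ is conjugate. Posterior precision = 1/σ₀² + n/σ²; posterior mean is the precision-weighted average of μ₀ and x̄.
Σxᵢ = 381.99 + 398.64 + 456.56 + 435.86 + 420.78 + 356.42 + 409.82 + 417.35 + 472.37 + 340.92 = 4090.71, so n·x̄ = 4090.71.
σ₀² = 60.32² = 3638.5024, σ² = 46.55² = 2166.9025; σ² + n·σ₀² = 2166.9025 + 10·3638.5024 = 38551.9265.
Posterior mean = (μ₀/σ₀² + n·x̄/σ²)/(1/σ₀² + n/σ²) = (σ²·μ₀ + σ₀²·n·x̄)/(σ² + n·σ₀²) = (2166.9025·401.97 + 3638.5024·4090.71)/38551.9265 = 15755087.950629/38551.9265 = 408.6719.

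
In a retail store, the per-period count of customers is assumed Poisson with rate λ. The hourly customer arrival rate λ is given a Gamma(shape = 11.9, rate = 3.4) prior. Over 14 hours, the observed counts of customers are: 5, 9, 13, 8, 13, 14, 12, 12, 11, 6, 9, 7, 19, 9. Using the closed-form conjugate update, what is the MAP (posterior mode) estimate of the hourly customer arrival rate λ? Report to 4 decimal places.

9.0747

With a Gamma(shape α, rate β) prior, the Poisson likelihood is conjugate: the posterior is Gamma(α + ΣXᵢ, β + n).
Sum of counts S = 147 over n = 14 hours.
Posterior: Gamma(α+S, β+n) = Gamma(11.9+147, 3.4+14) = Gamma(158.9, 17.4).
Mode of Gamma(α,β) for α≥1 is (α−1)/β = 157.9/17.4 = 9.0747.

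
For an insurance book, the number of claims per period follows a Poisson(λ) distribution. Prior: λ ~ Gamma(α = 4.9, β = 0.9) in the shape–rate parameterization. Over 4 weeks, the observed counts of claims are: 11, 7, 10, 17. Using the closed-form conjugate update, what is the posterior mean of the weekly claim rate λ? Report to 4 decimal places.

10.1837

With a Gamma(shape α, rate β) prior, the Poisson likelihood is conjugate: the posterior is Gamma(α + ΣXᵢ, β + n).
Sum of counts S = 45 over n = 4 weeks.
Posterior: Gamma(α+S, β+n) = Gamma(4.9+45, 0.9+4) = Gamma(49.9, 4.9).
Posterior mean = α/β = 49.9/4.9 = 10.1837.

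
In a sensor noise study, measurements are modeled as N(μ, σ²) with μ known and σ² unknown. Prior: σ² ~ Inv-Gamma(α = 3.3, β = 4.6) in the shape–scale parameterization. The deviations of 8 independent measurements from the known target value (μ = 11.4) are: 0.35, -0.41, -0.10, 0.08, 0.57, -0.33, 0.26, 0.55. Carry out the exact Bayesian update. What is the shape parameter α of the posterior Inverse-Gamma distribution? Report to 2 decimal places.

7.30

With known mean μ and an Inverse-Gamma(α, β) prior on σ², the Normal likelihood is conjugate: posterior is Inv-Gamma(α + n/2, β + Σ(xᵢ−μ)²/2).
Σ(xᵢ−μ)² = (0.35)² + (-0.41)² + (-0.10)² + (0.08)² + (0.57)² + (-0.33)² + (0.26)² + (0.55)² = 1.1109.
Posterior: Inv-Gamma(3.3 + 8/2, 4.6 + 1.1109/2) = Inv-Gamma(7.30, 5.15545).
Posterior α = 7.30.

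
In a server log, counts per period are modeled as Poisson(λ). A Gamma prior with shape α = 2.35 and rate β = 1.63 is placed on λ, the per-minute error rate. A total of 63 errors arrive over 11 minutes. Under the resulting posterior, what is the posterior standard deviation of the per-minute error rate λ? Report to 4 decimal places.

With a Gamma(shape α, rate β) prior, the Poisson likelihood is conjugate: the posterior is Gamma(α + ΣXᵢ, β + n).
Posterior: Gamma(α+S, β+n) = Gamma(2.35+63, 1.63+11) = Gamma(65.35, 12.63).
SD = √α/β = √65.35/12.63 = 0.6401.

0.6401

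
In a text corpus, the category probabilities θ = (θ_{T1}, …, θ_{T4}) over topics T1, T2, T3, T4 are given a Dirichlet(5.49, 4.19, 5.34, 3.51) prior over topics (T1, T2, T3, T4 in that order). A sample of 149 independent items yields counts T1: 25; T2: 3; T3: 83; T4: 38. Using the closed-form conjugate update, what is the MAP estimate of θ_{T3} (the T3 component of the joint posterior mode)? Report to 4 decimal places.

0.5341

The Dirichlet prior is conjugate to the Multinomial likelihood: each posterior αⱼ = prior αⱼ + observed count nⱼ.
Posterior concentration: (30.49, 7.19, 88.34, 41.51), total = 167.53.
Joint mode component: (α_{T3}−1)/(Σα−K) = 87.34/163.53 = 0.5341.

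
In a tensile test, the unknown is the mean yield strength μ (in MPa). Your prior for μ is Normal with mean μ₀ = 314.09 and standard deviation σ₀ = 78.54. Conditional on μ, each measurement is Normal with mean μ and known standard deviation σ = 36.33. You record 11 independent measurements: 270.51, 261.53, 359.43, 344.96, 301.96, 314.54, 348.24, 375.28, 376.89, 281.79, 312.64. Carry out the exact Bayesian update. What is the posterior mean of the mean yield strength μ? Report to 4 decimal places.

For Normal data with known variance σ², a Normal(μ₀, σ₀²) prior on μ is conjugate. Posterior precision = 1/σ₀² + n/σ²; posterior mean is the precision-weighted average of μ₀ and x̄.
Σxᵢ = 270.51 + 261.53 + 359.43 + 344.96 + 301.96 + 314.54 + 348.24 + 375.28 + 376.89 + 281.79 + 312.64 = 3547.77, so n·x̄ = 3547.77.
σ₀² = 78.54² = 6168.5316, σ² = 36.33² = 1319.8689; σ² + n·σ₀² = 1319.8689 + 11·6168.5316 = 69173.7165.
Posterior mean = (μ₀/σ₀² + n·x̄/σ²)/(1/σ₀² + n/σ²) = (σ²·μ₀ + σ₀²·n·x̄)/(σ² + n·σ₀²) = (1319.8689·314.09 + 6168.5316·3547.77)/69173.7165 = 22299088.977333/69173.7165 = 322.3636.

322.3636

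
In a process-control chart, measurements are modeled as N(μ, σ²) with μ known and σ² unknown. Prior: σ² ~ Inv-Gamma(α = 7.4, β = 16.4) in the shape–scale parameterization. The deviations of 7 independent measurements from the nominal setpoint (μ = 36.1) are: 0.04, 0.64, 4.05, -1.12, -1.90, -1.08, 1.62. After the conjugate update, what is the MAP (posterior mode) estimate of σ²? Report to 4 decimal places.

2.4483

With known mean μ and an Inverse-Gamma(α, β) prior on σ², the Normal likelihood is conjugate: posterior is Inv-Gamma(α + n/2, β + Σ(xᵢ−μ)²/2).
Σ(xᵢ−μ)² = (0.04)² + (0.64)² + (4.05)² + (-1.12)² + (-1.90)² + (-1.08)² + (1.62)² = 25.4689.
Posterior: Inv-Gamma(7.4 + 7/2, 16.4 + 25.4689/2) = Inv-Gamma(10.90, 29.13445).
Mode = β/(α+1) = 29.13445/11.90 = 2.4483.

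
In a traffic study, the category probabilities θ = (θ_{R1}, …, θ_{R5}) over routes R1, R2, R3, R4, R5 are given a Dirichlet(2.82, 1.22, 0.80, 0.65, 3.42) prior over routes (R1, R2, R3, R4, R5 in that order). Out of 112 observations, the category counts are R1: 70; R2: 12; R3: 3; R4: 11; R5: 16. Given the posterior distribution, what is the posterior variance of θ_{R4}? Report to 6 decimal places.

The Dirichlet prior is conjugate to the Multinomial likelihood: each posterior αⱼ = prior αⱼ + observed count nⱼ.
Posterior concentration: (72.82, 13.22, 3.80, 11.65, 19.42), total = 120.91.
Var[θ_j] = α_j(Σα−α_j)/((Σα)²(Σα+1)) = 11.65·109.26/(120.91²·121.91) = 0.000714.

0.000714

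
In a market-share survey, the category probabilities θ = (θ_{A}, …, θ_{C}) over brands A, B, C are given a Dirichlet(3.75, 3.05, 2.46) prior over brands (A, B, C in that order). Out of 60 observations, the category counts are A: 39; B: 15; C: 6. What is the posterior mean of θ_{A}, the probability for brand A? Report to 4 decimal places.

0.6172

The Dirichlet prior is conjugate to the Multinomial likelihood: each posterior αⱼ = prior αⱼ + observed count nⱼ.
Posterior concentration: (42.75, 18.05, 8.46), total = 69.26.
E[θ_{A}|data] = α_{A}/Σα = 42.75/69.26 = 0.6172.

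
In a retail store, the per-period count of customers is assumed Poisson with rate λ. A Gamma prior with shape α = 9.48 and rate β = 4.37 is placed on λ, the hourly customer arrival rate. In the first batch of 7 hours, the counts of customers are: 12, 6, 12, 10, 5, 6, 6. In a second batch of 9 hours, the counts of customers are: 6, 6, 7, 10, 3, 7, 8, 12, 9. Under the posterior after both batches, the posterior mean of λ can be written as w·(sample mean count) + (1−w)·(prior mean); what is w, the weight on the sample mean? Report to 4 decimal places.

With a Gamma(shape α, rate β) prior, the Poisson likelihood is conjugate: the posterior is Gamma(α + ΣXᵢ, β + n).
Total number of hours: n = 7 + 9 = 16.
Posterior mean = (α₀+S)/(β₀+n) = [n/(β₀+n)]·(S/n) + [β₀/(β₀+n)]·(α₀/β₀), so only n and β₀ enter the weight.
Weight on data w = n/(β₀+n) = 16/(4.37+16) = 16/20.37 = 0.7855.

0.7855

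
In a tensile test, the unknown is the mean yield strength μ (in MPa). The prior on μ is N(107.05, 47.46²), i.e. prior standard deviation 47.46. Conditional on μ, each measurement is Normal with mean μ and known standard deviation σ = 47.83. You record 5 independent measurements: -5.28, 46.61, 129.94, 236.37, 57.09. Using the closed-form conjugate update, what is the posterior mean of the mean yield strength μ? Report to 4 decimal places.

For Normal data with known variance σ², a Normal(μ₀, σ₀²) prior on μ is conjugate. Posterior precision = 1/σ₀² + n/σ²; posterior mean is the precision-weighted average of μ₀ and x̄.
Σxᵢ = (-5.28) + 46.61 + 129.94 + 236.37 + 57.09 = 464.73, so n·x̄ = 464.73.
σ₀² = 47.46² = 2252.4516, σ² = 47.83² = 2287.7089; σ² + n·σ₀² = 2287.7089 + 5·2252.4516 = 13549.9669.
Posterior mean = (μ₀/σ₀² + n·x̄/σ²)/(1/σ₀² + n/σ²) = (σ²·μ₀ + σ₀²·n·x̄)/(σ² + n·σ₀²) = (2287.7089·107.05 + 2252.4516·464.73)/13549.9669 = 1291681.069813/13549.9669 = 95.3272.

95.3272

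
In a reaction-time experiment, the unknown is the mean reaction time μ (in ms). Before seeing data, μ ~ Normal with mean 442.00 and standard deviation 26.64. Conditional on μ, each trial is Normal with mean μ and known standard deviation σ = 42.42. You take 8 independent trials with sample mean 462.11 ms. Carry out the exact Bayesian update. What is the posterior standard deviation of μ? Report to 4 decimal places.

13.0690

For Normal data with known variance σ², a Normal(μ₀, σ₀²) prior on μ is conjugate. Posterior precision = 1/σ₀² + n/σ²; posterior mean is the precision-weighted average of μ₀ and x̄.
σ₀² = 26.64² = 709.6896, σ² = 42.42² = 1799.4564; σ² + n·σ₀² = 1799.4564 + 8·709.6896 = 7476.9732.
Posterior precision = 1/σ₀² + n/σ² = 1/709.6896 + 8/1799.4564 = (σ² + n·σ₀²)/(σ₀²σ²) = 7476.9732/(709.6896·1799.4564); posterior variance σₙ² = σ₀²σ²/(σ² + n·σ₀²) = 709.6896·1799.4564/7476.9732 = 170.798458.
Posterior SD = √σₙ² = √(709.6896·1799.4564/7476.9732) = 13.0690.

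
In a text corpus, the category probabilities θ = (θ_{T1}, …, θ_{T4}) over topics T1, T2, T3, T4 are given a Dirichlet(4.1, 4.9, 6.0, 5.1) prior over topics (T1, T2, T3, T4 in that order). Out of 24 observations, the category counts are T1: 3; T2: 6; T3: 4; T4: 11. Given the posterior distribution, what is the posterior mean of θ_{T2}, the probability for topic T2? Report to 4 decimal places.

0.2472

The Dirichlet prior is conjugate to the Multinomial likelihood: each posterior αⱼ = prior αⱼ + observed count nⱼ.
Posterior concentration: (7.1, 10.9, 10.0, 16.1), total = 44.1.
E[θ_{T2}|data] = α_{T2}/Σα = 10.9/44.1 = 0.2472.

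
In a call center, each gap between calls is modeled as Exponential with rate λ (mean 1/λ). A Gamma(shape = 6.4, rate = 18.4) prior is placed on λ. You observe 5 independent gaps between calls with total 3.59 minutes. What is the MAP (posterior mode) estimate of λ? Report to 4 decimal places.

0.4729

With a Gamma(shape α, rate β) prior on the exponential rate λ, the posterior after n observations with total T = Σxᵢ is Gamma(α+n, β+T).
Posterior: Gamma(6.4+5, 18.4+3.59) = Gamma(11.4, 21.99).
Mode = (α−1)/β = 0.4729.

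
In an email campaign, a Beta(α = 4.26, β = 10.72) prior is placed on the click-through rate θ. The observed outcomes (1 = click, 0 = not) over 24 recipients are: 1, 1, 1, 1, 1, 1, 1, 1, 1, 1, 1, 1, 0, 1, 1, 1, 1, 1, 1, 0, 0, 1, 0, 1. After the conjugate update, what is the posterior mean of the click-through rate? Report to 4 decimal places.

The Beta prior is conjugate to a Binomial/Bernoulli likelihood; the update adds successes to α and failures to β.
Posterior: Beta(α+k, β+n−k) = Beta(4.26+20, 10.72+4) = Beta(24.26, 14.72).
Posterior mean = α/(α+β) = 24.26/38.98 = 0.6224.

0.6224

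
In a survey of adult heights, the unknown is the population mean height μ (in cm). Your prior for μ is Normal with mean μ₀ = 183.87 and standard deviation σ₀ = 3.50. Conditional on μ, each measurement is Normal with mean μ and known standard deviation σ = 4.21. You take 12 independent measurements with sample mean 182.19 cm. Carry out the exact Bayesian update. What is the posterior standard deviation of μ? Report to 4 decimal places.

For Normal data with known variance σ², a Normal(μ₀, σ₀²) prior on μ is conjugate. Posterior precision = 1/σ₀² + n/σ²; posterior mean is the precision-weighted average of μ₀ and x̄.
σ₀² = 3.50² = 12.25, σ² = 4.21² = 17.7241; σ² + n·σ₀² = 17.7241 + 12·12.25 = 164.7241.
Posterior precision = 1/σ₀² + n/σ² = 1/12.25 + 12/17.7241 = (σ² + n·σ₀²)/(σ₀²σ²) = 164.7241/(12.25·17.7241); posterior variance σₙ² = σ₀²σ²/(σ² + n·σ₀²) = 12.25·17.7241/164.7241 = 1.318084.
Posterior SD = √σₙ² = √(12.25·17.7241/164.7241) = 1.1481.

1.1481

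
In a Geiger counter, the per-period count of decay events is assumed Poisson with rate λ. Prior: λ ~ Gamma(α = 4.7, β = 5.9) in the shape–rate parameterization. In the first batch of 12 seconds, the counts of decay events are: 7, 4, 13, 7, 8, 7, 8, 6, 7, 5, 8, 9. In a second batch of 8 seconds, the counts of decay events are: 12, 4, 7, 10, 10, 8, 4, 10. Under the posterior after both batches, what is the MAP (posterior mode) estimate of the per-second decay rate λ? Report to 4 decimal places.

With a Gamma(shape α, rate β) prior, the Poisson likelihood is conjugate: the posterior is Gamma(α + ΣXᵢ, β + n).
Batch 1: sum of counts S = 89 over n = 12 seconds.
After batch 1: Gamma(α+S, β+n) = Gamma(4.7+89, 5.9+12) = Gamma(93.7, 17.9).
Batch 2: sum of counts S = 65 over n = 8 seconds.
After batch 2: Gamma(α+S, β+n) = Gamma(93.7+65, 17.9+8) = Gamma(158.7, 25.9).
Mode of Gamma(α,β) for α≥1 is (α−1)/β = 157.7/25.9 = 6.0888.

6.0888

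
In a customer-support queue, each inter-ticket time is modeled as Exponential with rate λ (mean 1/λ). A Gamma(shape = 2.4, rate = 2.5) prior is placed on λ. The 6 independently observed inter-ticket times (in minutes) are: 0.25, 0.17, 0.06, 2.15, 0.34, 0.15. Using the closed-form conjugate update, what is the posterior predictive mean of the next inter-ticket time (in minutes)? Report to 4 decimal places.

With a Gamma(shape α, rate β) prior on the exponential rate λ, the posterior after n observations with total T = Σxᵢ is Gamma(α+n, β+T).
Sum of observations T = 3.12 minutes; n = 6.
Posterior: Gamma(2.4+6, 2.5+3.12) = Gamma(8.4, 5.62).
The predictive distribution for the next observation is Lomax; its mean is β/(α−1) = 5.62/7.4 = 0.7595.

0.7595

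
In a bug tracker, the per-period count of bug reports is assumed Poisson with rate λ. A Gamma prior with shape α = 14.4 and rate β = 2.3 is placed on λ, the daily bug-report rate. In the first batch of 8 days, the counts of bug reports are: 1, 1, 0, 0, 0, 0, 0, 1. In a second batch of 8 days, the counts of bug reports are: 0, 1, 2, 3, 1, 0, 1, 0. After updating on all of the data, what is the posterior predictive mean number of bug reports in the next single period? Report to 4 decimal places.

1.3880

With a Gamma(shape α, rate β) prior, the Poisson likelihood is conjugate: the posterior is Gamma(α + ΣXᵢ, β + n).
Batch 1: sum of counts S = 3 over n = 8 days.
After batch 1: Gamma(α+S, β+n) = Gamma(14.4+3, 2.3+8) = Gamma(17.4, 10.3).
Batch 2: sum of counts S = 8 over n = 8 days.
After batch 2: Gamma(α+S, β+n) = Gamma(17.4+8, 10.3+8) = Gamma(25.4, 18.3).
The predictive distribution for one future period is NegBinom with mean α/β = 1.3880.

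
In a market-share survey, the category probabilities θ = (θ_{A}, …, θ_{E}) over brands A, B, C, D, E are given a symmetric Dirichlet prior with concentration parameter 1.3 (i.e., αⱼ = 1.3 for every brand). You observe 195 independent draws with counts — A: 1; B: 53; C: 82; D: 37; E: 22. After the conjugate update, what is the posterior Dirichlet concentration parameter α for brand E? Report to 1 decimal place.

The Dirichlet prior is conjugate to the Multinomial likelihood: each posterior αⱼ = prior αⱼ + observed count nⱼ.
Posterior concentration: (2.3, 54.3, 83.3, 38.3, 23.3), total = 201.5.
α_{E} = 1.3 + 22 = 23.3.

23.3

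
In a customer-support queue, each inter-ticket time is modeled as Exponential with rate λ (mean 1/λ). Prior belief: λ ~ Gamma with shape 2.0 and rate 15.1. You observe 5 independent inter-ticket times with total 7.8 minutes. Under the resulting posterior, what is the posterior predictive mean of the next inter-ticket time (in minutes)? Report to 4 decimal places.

With a Gamma(shape α, rate β) prior on the exponential rate λ, the posterior after n observations with total T = Σxᵢ is Gamma(α+n, β+T).
Posterior: Gamma(2.0+5, 15.1+7.8) = Gamma(7.0, 22.9).
The predictive distribution for the next observation is Lomax; its mean is β/(α−1) = 22.9/6.0 = 3.8167.

3.8167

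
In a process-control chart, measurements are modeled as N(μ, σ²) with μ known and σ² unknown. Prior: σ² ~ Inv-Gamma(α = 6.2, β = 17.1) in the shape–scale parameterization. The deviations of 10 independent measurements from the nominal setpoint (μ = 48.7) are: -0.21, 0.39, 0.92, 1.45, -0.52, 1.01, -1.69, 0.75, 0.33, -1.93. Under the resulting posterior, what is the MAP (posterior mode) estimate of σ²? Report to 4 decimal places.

1.8807

With known mean μ and an Inverse-Gamma(α, β) prior on σ², the Normal likelihood is conjugate: posterior is Inv-Gamma(α + n/2, β + Σ(xᵢ−μ)²/2).
Σ(xᵢ−μ)² = (-0.21)² + (0.39)² + (0.92)² + (1.45)² + (-0.52)² + (1.01)² + (-1.69)² + (0.75)² + (0.33)² + (-1.93)² = 11.6880.
Posterior: Inv-Gamma(6.2 + 10/2, 17.1 + 11.6880/2) = Inv-Gamma(11.20, 22.94400).
Mode = β/(α+1) = 22.94400/12.20 = 1.8807.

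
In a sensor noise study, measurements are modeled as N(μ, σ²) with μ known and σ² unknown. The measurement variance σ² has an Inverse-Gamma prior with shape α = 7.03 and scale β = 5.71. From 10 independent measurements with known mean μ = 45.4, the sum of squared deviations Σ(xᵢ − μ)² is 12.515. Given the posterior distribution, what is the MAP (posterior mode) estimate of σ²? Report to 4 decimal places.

0.9185

With known mean μ and an Inverse-Gamma(α, β) prior on σ², the Normal likelihood is conjugate: posterior is Inv-Gamma(α + n/2, β + Σ(xᵢ−μ)²/2).
Posterior: Inv-Gamma(7.03 + 10/2, 5.71 + 12.515/2) = Inv-Gamma(12.03, 11.9675).
Mode = β/(α+1) = 11.9675/13.03 = 0.9185.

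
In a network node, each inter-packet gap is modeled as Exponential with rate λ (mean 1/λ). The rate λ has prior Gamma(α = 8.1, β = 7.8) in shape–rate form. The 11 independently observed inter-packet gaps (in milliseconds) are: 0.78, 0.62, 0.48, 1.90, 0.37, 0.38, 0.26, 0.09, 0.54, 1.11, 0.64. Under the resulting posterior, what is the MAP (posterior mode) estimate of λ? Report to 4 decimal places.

With a Gamma(shape α, rate β) prior on the exponential rate λ, the posterior after n observations with total T = Σxᵢ is Gamma(α+n, β+T).
Sum of observations T = 7.17 milliseconds; n = 11.
Posterior: Gamma(8.1+11, 7.8+7.17) = Gamma(19.1, 14.97).
Mode = (α−1)/β = 1.2091.

1.2091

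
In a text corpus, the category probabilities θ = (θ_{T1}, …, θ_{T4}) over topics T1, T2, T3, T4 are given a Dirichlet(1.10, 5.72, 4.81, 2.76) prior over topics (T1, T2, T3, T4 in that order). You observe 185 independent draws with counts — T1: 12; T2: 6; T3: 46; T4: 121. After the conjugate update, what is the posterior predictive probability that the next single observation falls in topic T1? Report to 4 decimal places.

0.0657

The Dirichlet prior is conjugate to the Multinomial likelihood: each posterior αⱼ = prior αⱼ + observed count nⱼ.
Posterior concentration: (13.10, 11.72, 50.81, 123.76), total = 199.39.
P(next = T1 | data) = α_{T1}/Σα = 0.0657.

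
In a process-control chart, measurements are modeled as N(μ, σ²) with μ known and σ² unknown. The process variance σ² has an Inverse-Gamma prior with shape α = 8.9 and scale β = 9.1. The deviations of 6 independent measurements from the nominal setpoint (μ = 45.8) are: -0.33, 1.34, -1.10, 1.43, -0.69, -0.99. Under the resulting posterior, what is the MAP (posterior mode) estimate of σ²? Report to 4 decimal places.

With known mean μ and an Inverse-Gamma(α, β) prior on σ², the Normal likelihood is conjugate: posterior is Inv-Gamma(α + n/2, β + Σ(xᵢ−μ)²/2).
Σ(xᵢ−μ)² = (-0.33)² + (1.34)² + (-1.10)² + (1.43)² + (-0.69)² + (-0.99)² = 6.6156.
Posterior: Inv-Gamma(8.9 + 6/2, 9.1 + 6.6156/2) = Inv-Gamma(11.90, 12.40780).
Mode = β/(α+1) = 12.40780/12.90 = 0.9618.

0.9618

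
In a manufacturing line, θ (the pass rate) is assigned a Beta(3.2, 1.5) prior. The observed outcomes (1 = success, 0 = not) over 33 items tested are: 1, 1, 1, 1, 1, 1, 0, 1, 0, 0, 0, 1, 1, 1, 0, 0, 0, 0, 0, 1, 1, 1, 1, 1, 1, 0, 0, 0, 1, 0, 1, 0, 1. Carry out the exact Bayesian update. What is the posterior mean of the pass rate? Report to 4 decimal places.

The Beta prior is conjugate to a Binomial/Bernoulli likelihood; the update adds successes to α and failures to β.
Posterior: Beta(α+k, β+n−k) = Beta(3.2+19, 1.5+14) = Beta(22.2, 15.5).
Posterior mean = α/(α+β) = 22.2/37.7 = 0.5889.

0.5889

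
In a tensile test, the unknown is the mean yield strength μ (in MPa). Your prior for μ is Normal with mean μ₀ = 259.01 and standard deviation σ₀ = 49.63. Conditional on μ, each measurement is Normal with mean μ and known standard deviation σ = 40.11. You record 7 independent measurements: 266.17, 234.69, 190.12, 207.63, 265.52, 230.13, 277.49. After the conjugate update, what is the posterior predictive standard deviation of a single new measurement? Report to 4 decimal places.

42.6501

For Normal data with known variance σ², a Normal(μ₀, σ₀²) prior on μ is conjugate. Posterior precision = 1/σ₀² + n/σ²; posterior mean is the precision-weighted average of μ₀ and x̄.
σ₀² = 49.63² = 2463.1369, σ² = 40.11² = 1608.8121; σ² + n·σ₀² = 1608.8121 + 7·2463.1369 = 18850.7704.
Posterior precision = 1/σ₀² + n/σ² = 1/2463.1369 + 7/1608.8121 = (σ² + n·σ₀²)/(σ₀²σ²) = 18850.7704/(2463.1369·1608.8121); posterior variance σₙ² = σ₀²σ²/(σ² + n·σ₀²) = 2463.1369·1608.8121/18850.7704 = 210.215517.
Predictive variance for one new observation = σₙ² + σ² = 2463.1369·1608.8121/18850.7704 + 1608.8121 = σ²·(σ₀² + 18850.7704)/18850.7704 = 1608.8121·21313.9073/18850.7704 = 1819.027617; SD = √(1608.8121·21313.9073/18850.7704) = 42.6501.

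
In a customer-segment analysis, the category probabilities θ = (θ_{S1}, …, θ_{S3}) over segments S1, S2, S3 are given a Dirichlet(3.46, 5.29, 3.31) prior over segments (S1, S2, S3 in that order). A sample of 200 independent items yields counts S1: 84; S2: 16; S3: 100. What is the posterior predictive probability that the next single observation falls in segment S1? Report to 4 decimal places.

0.4124

The Dirichlet prior is conjugate to the Multinomial likelihood: each posterior αⱼ = prior αⱼ + observed count nⱼ.
Posterior concentration: (87.46, 21.29, 103.31), total = 212.06.
P(next = S1 | data) = α_{S1}/Σα = 0.4124.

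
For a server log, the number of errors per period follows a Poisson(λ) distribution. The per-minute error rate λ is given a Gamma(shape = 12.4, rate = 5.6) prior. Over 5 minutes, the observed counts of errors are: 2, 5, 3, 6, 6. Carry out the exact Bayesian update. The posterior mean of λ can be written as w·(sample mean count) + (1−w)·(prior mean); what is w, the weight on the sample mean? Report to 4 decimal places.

0.4717

With a Gamma(shape α, rate β) prior, the Poisson likelihood is conjugate: the posterior is Gamma(α + ΣXᵢ, β + n).
Posterior mean = (α₀+S)/(β₀+n) = [n/(β₀+n)]·(S/n) + [β₀/(β₀+n)]·(α₀/β₀), so only n and β₀ enter the weight.
Weight on data w = n/(β₀+n) = 5/(5.6+5) = 5/10.6 = 0.4717.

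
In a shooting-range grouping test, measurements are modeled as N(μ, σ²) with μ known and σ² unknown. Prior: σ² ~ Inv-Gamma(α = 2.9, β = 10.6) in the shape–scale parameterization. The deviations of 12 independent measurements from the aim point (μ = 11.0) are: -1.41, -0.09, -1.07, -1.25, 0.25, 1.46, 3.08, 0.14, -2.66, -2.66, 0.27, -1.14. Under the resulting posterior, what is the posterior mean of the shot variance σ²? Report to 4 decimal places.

3.3625

With known mean μ and an Inverse-Gamma(α, β) prior on σ², the Normal likelihood is conjugate: posterior is Inv-Gamma(α + n/2, β + Σ(xᵢ−μ)²/2).
Σ(xᵢ−μ)² = (-1.41)² + (-0.09)² + (-1.07)² + (-1.25)² + (0.25)² + (1.46)² + (3.08)² + (0.14)² + (-2.66)² + (-2.66)² + (0.27)² + (-1.14)² = 31.9274.
Posterior: Inv-Gamma(2.9 + 12/2, 10.6 + 31.9274/2) = Inv-Gamma(8.90, 26.56370).
E[σ²|data] = β/(α−1) = 26.56370/7.90 = 3.3625.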